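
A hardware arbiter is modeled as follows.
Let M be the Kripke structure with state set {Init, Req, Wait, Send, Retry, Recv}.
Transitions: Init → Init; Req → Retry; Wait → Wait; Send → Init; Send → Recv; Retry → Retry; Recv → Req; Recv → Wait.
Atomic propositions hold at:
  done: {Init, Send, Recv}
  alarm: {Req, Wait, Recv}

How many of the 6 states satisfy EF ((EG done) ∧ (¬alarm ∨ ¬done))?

EG done: greatest fixpoint, start Z0 = {Init, Send, Recv}, keep only states in Sat with some successor in Z. Z1 = {Init, Send}; fixed.
Sat(EG done) = {Init, Send}
Sat(¬alarm) = {Init, Send, Retry}
Sat(¬done) = {Req, Wait, Retry}
Sat(¬alarm ∨ ¬done) = {Init, Req, Wait, Send, Retry}
Sat((EG done) ∧ (¬alarm ∨ ¬done)) = {Init, Send}
EF ((EG done) ∧ (¬alarm ∨ ¬done)): least fixpoint, start Z0 = {Init, Send}, add states with some successor in Z. Already a fixed point.
Sat(EF ((EG done) ∧ (¬alarm ∨ ¬done))) = {Init, Send}
|Sat(EF ((EG done) ∧ (¬alarm ∨ ¬done)))| = |{Init, Send}| = 2.

2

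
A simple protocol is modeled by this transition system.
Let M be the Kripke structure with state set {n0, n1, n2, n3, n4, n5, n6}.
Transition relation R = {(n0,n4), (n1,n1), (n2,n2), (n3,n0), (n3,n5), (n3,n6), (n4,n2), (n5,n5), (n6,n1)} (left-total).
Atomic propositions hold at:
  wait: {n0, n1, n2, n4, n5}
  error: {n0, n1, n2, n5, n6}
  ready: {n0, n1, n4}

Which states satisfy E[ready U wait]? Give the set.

E[ready U wait]: least fixpoint, start Z0 = Sat(wait) = {n0, n1, n2, n4, n5}, add states in Sat(ready) with some successor in Z. Already a fixed point.
Sat(E[ready U wait]) = {n0, n1, n2, n4, n5}

{n0, n1, n2, n4, n5}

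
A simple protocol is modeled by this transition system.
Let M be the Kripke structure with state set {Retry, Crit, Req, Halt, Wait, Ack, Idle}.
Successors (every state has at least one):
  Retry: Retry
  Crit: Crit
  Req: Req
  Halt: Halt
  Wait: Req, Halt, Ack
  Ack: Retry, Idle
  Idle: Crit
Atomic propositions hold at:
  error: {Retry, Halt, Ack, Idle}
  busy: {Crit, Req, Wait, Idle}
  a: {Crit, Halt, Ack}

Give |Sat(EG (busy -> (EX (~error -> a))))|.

6

Sat(~error) = {Crit, Req, Wait}
Sat(~error -> a) = {Retry, Crit, Halt, Ack, Idle}
Sat(EX (~error -> a)) = {s : some successor in {Retry, Crit, Halt, Ack, Idle}} = {Retry, Crit, Halt, Wait, Ack, Idle}
Sat(busy -> (EX (~error -> a))) = {Retry, Crit, Halt, Wait, Ack, Idle}
EG (busy -> (EX (~error -> a))): greatest fixpoint, start Z0 = {Retry, Crit, Halt, Wait, Ack, Idle}, keep only states in Sat with some successor in Z. Already a fixed point.
Sat(EG (busy -> (EX (~error -> a)))) = {Retry, Crit, Halt, Wait, Ack, Idle}
|Sat(EG (busy -> (EX (~error -> a))))| = |{Retry, Crit, Halt, Wait, Ack, Idle}| = 6.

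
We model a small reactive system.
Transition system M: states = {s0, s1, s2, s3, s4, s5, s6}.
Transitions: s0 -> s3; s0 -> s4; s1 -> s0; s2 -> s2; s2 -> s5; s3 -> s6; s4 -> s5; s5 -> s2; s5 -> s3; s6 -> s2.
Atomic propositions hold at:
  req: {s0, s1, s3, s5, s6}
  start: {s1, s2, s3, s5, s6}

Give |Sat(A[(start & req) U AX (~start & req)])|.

1

Sat(start & req) = {s1, s3, s5, s6}
Sat(~start) = {s0, s4}
Sat(~start & req) = {s0}
Sat(AX (~start & req)) = {s : every successor in {s0}} = {s1}
A[(start & req) U AX (~start & req)]: least fixpoint, start Z0 = Sat(AX (~start & req)) = {s1}, add states in Sat(start & req) with every successor in Z. Already a fixed point.
Sat(A[(start & req) U AX (~start & req)]) = {s1}
|Sat(A[(start & req) U AX (~start & req)])| = |{s1}| = 1.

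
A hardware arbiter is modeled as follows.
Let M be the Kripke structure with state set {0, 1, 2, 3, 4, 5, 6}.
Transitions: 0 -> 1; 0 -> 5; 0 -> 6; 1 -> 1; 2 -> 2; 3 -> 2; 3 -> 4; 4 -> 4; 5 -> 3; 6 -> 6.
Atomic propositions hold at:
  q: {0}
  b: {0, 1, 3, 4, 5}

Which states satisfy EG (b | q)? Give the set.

{0, 1, 3, 4, 5}

Sat(b | q) = {0, 1, 3, 4, 5}
EG (b | q): greatest fixpoint, start Z0 = {0, 1, 3, 4, 5}, keep only states in Sat with some successor in Z. Already a fixed point.
Sat(EG (b | q)) = {0, 1, 3, 4, 5}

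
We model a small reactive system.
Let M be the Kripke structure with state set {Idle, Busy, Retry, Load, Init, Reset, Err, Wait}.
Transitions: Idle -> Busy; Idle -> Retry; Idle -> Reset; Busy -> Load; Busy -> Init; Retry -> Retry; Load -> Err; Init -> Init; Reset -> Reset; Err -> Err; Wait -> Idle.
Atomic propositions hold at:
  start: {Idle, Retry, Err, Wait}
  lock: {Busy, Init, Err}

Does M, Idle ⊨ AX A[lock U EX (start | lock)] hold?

Sat(start | lock) = {Idle, Busy, Retry, Init, Err, Wait}
Sat(EX (start | lock)) = {s : some successor in {Idle, Busy, Retry, Init, Err, Wait}} = {Idle, Busy, Retry, Load, Init, Err, Wait}
A[lock U EX (start | lock)]: least fixpoint, start Z0 = Sat(EX (start | lock)) = {Idle, Busy, Retry, Load, Init, Err, Wait}, add states in Sat(lock) with every successor in Z. Already a fixed point.
Sat(A[lock U EX (start | lock)]) = {Idle, Busy, Retry, Load, Init, Err, Wait}
Sat(AX A[lock U EX (start | lock)]) = {s : every successor in {Idle, Busy, Retry, Load, Init, Err, Wait}} = {Busy, Retry, Load, Init, Err, Wait}
Idle ∉ Sat(AX A[lock U EX (start | lock)]) = {Busy, Retry, Load, Init, Err, Wait}, so the formula does not hold at Idle.

No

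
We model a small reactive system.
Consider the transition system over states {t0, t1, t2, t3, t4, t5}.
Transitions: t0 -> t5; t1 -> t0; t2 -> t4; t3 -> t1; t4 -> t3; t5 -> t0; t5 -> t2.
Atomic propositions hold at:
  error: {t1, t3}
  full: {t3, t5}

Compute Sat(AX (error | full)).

Sat(error | full) = {t1, t3, t5}
Sat(AX (error | full)) = {s : every successor in {t1, t3, t5}} = {t0, t3, t4}

{t0, t3, t4}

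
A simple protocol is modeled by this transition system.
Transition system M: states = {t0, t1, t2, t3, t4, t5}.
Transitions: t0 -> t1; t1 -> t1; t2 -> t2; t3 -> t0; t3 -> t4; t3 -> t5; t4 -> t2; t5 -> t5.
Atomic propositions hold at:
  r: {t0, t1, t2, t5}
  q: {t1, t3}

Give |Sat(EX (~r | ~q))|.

Sat(~r) = {t3, t4}
Sat(~q) = {t0, t2, t4, t5}
Sat(~r | ~q) = {t0, t2, t3, t4, t5}
Sat(EX (~r | ~q)) = {s : some successor in {t0, t2, t3, t4, t5}} = {t2, t3, t4, t5}
|Sat(EX (~r | ~q))| = |{t2, t3, t4, t5}| = 4.

4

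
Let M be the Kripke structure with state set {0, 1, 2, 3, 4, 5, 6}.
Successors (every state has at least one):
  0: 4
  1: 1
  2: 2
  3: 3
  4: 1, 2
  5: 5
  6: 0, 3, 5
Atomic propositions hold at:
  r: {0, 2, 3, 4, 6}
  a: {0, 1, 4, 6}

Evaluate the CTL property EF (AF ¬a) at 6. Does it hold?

Yes

Sat(¬a) = {2, 3, 5}
AF ¬a: least fixpoint, start Z0 = {2, 3, 5}, add states with every successor in Z. Already a fixed point.
Sat(AF ¬a) = {2, 3, 5}
EF (AF ¬a): least fixpoint, start Z0 = {2, 3, 5}, add states with some successor in Z. Z1 = {2, 3, 4, 5, 6}; Z2 = {0, 2, 3, 4, 5, 6}; fixed.
Sat(EF (AF ¬a)) = {0, 2, 3, 4, 5, 6}
6 ∈ Sat(EF (AF ¬a)) = {0, 2, 3, 4, 5, 6}, so the formula holds at 6.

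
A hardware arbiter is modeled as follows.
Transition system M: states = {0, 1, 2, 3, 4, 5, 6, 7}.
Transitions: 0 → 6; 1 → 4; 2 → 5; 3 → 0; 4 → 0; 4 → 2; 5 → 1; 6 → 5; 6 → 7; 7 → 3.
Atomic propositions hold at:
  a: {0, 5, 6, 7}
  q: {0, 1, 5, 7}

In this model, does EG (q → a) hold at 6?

Yes

Sat(q → a) = {0, 2, 3, 4, 5, 6, 7}
EG (q → a): greatest fixpoint, start Z0 = {0, 2, 3, 4, 5, 6, 7}, keep only states in Sat with some successor in Z. Z1 = {0, 2, 3, 4, 6, 7}; Z2 = {0, 3, 4, 6, 7}; fixed.
Sat(EG (q → a)) = {0, 3, 4, 6, 7}
6 ∈ Sat(EG (q → a)) = {0, 3, 4, 6, 7}, so the formula holds at 6.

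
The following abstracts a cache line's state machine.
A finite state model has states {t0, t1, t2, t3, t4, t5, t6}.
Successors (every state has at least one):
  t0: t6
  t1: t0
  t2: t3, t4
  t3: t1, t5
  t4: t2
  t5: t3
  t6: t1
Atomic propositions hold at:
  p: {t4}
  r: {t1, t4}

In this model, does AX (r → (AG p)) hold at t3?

No

AG p: greatest fixpoint, start Z0 = {t4}, keep only states in Sat with every successor in Z. Z1 = ∅; fixed.
Sat(AG p) = ∅
Sat(r → (AG p)) = {t0, t2, t3, t5, t6}
Sat(AX (r → (AG p))) = {s : every successor in {t0, t2, t3, t5, t6}} = {t0, t1, t4, t5}
t3 ∉ Sat(AX (r → (AG p))) = {t0, t1, t4, t5}, so the formula does not hold at t3.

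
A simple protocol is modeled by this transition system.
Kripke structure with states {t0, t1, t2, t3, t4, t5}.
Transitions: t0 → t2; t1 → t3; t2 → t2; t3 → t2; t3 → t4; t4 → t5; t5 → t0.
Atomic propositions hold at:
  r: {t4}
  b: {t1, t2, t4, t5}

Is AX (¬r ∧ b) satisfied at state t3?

No

Sat(¬r) = {t0, t1, t2, t3, t5}
Sat(¬r ∧ b) = {t1, t2, t5}
Sat(AX (¬r ∧ b)) = {s : every successor in {t1, t2, t5}} = {t0, t2, t4}
t3 ∉ Sat(AX (¬r ∧ b)) = {t0, t2, t4}, so the formula does not hold at t3.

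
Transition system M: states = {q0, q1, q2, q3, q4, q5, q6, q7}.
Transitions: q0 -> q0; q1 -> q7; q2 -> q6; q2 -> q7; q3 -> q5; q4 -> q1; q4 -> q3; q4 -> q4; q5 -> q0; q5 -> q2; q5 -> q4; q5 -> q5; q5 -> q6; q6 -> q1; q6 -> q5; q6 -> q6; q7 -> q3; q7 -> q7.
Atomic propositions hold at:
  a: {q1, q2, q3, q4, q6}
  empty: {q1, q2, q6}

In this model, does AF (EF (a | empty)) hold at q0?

No

Sat(a | empty) = {q1, q2, q3, q4, q6}
EF (a | empty): least fixpoint, start Z0 = {q1, q2, q3, q4, q6}, add states with some successor in Z. Z1 = {q1, q2, q3, q4, q5, q6, q7}; fixed.
Sat(EF (a | empty)) = {q1, q2, q3, q4, q5, q6, q7}
AF (EF (a | empty)): least fixpoint, start Z0 = {q1, q2, q3, q4, q5, q6, q7}, add states with every successor in Z. Already a fixed point.
Sat(AF (EF (a | empty))) = {q1, q2, q3, q4, q5, q6, q7}
q0 ∉ Sat(AF (EF (a | empty))) = {q1, q2, q3, q4, q5, q6, q7}, so the formula does not hold at q0.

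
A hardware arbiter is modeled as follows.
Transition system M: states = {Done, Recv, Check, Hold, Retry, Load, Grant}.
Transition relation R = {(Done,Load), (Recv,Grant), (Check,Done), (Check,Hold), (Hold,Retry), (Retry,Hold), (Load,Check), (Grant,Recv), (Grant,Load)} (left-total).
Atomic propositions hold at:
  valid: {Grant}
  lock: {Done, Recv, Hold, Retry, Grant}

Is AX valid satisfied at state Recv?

Sat(AX valid) = {s : every successor in {Grant}} = {Recv}
Recv ∈ Sat(AX valid) = {Recv}, so the formula holds at Recv.

Yes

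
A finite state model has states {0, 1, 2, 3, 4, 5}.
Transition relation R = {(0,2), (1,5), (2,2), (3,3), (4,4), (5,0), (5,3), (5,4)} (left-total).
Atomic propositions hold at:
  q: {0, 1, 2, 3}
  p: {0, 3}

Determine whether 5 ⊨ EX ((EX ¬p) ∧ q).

Sat(¬p) = {1, 2, 4, 5}
Sat(EX ¬p) = {s : some successor in {1, 2, 4, 5}} = {0, 1, 2, 4, 5}
Sat((EX ¬p) ∧ q) = {0, 1, 2}
Sat(EX ((EX ¬p) ∧ q)) = {s : some successor in {0, 1, 2}} = {0, 2, 5}
5 ∈ Sat(EX ((EX ¬p) ∧ q)) = {0, 2, 5}, so the formula holds at 5.

Yes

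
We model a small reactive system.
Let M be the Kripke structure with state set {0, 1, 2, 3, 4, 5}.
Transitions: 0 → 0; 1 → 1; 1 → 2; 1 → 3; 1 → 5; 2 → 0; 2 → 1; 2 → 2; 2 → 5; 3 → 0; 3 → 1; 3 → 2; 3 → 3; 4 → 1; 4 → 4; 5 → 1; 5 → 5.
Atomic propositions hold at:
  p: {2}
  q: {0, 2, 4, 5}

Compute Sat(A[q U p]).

A[q U p]: least fixpoint, start Z0 = Sat(p) = {2}, add states in Sat(q) with every successor in Z. Already a fixed point.
Sat(A[q U p]) = {2}

{2}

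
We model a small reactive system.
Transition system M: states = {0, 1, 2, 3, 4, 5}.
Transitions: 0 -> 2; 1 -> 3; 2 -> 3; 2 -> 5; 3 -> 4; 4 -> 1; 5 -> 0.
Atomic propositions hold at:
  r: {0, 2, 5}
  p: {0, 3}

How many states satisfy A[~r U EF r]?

3

Sat(~r) = {1, 3, 4}
EF r: least fixpoint, start Z0 = {0, 2, 5}, add states with some successor in Z. Already a fixed point.
Sat(EF r) = {0, 2, 5}
A[~r U EF r]: least fixpoint, start Z0 = Sat(EF r) = {0, 2, 5}, add states in Sat(~r) with every successor in Z. Already a fixed point.
Sat(A[~r U EF r]) = {0, 2, 5}
|Sat(A[~r U EF r])| = |{0, 2, 5}| = 3.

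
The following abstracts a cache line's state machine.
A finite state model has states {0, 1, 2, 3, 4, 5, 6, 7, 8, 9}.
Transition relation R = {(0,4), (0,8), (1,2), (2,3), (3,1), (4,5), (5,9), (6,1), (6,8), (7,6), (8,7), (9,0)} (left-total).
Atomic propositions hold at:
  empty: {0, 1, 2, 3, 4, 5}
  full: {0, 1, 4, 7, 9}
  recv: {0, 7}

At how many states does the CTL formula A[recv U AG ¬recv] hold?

3

Sat(¬recv) = {1, 2, 3, 4, 5, 6, 8, 9}
AG ¬recv: greatest fixpoint, start Z0 = {1, 2, 3, 4, 5, 6, 8, 9}, keep only states in Sat with every successor in Z. Z1 = {1, 2, 3, 4, 5, 6}; Z2 = {1, 2, 3, 4}; Z3 = {1, 2, 3}; fixed.
Sat(AG ¬recv) = {1, 2, 3}
A[recv U AG ¬recv]: least fixpoint, start Z0 = Sat(AG ¬recv) = {1, 2, 3}, add states in Sat(recv) with every successor in Z. Already a fixed point.
Sat(A[recv U AG ¬recv]) = {1, 2, 3}
|Sat(A[recv U AG ¬recv])| = |{1, 2, 3}| = 3.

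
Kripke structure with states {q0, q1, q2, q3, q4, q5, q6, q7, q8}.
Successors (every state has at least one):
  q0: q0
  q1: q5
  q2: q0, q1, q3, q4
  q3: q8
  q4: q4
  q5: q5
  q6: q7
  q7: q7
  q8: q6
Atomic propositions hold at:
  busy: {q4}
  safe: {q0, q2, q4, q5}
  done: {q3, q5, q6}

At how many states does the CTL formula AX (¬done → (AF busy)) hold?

4

Sat(¬done) = {q0, q1, q2, q4, q7, q8}
AF busy: least fixpoint, start Z0 = {q4}, add states with every successor in Z. Already a fixed point.
Sat(AF busy) = {q4}
Sat(¬done → (AF busy)) = {q3, q4, q5, q6}
Sat(AX (¬done → (AF busy))) = {s : every successor in {q3, q4, q5, q6}} = {q1, q4, q5, q8}
|Sat(AX (¬done → (AF busy)))| = |{q1, q4, q5, q8}| = 4.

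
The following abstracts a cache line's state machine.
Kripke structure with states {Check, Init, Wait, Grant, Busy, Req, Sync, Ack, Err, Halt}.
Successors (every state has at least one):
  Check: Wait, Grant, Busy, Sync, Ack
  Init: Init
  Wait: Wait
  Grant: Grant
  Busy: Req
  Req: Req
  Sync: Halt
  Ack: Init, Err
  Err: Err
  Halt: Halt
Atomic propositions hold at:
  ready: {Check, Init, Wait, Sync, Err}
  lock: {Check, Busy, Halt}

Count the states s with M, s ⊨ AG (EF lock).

EF lock: least fixpoint, start Z0 = {Check, Busy, Halt}, add states with some successor in Z. Z1 = {Check, Busy, Sync, Halt}; fixed.
Sat(EF lock) = {Check, Busy, Sync, Halt}
AG (EF lock): greatest fixpoint, start Z0 = {Check, Busy, Sync, Halt}, keep only states in Sat with every successor in Z. Z1 = {Sync, Halt}; fixed.
Sat(AG (EF lock)) = {Sync, Halt}
|Sat(AG (EF lock))| = |{Sync, Halt}| = 2.

2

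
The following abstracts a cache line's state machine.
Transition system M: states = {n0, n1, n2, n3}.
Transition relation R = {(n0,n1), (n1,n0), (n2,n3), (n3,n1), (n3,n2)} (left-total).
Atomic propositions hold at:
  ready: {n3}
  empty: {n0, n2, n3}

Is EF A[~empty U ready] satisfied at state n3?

Yes

Sat(~empty) = {n1}
A[~empty U ready]: least fixpoint, start Z0 = Sat(ready) = {n3}, add states in Sat(~empty) with every successor in Z. Already a fixed point.
Sat(A[~empty U ready]) = {n3}
EF A[~empty U ready]: least fixpoint, start Z0 = {n3}, add states with some successor in Z. Z1 = {n2, n3}; fixed.
Sat(EF A[~empty U ready]) = {n2, n3}
n3 ∈ Sat(EF A[~empty U ready]) = {n2, n3}, so the formula holds at n3.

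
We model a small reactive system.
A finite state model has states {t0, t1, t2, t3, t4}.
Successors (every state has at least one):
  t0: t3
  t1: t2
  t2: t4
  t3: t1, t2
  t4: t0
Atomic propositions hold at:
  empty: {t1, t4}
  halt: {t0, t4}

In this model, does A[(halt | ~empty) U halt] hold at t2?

Yes

Sat(~empty) = {t0, t2, t3}
Sat(halt | ~empty) = {t0, t2, t3, t4}
A[(halt | ~empty) U halt]: least fixpoint, start Z0 = Sat(halt) = {t0, t4}, add states in Sat(halt | ~empty) with every successor in Z. Z1 = {t0, t2, t4}; fixed.
Sat(A[(halt | ~empty) U halt]) = {t0, t2, t4}
t2 ∈ Sat(A[(halt | ~empty) U halt]) = {t0, t2, t4}, so the formula holds at t2.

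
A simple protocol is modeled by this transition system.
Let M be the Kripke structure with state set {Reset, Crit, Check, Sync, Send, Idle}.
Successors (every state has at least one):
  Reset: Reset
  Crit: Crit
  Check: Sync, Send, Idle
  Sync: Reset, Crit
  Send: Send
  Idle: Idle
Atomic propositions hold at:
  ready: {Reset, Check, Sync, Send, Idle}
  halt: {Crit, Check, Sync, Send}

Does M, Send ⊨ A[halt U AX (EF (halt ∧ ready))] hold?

Sat(halt ∧ ready) = {Check, Sync, Send}
EF (halt ∧ ready): least fixpoint, start Z0 = {Check, Sync, Send}, add states with some successor in Z. Already a fixed point.
Sat(EF (halt ∧ ready)) = {Check, Sync, Send}
Sat(AX (EF (halt ∧ ready))) = {s : every successor in {Check, Sync, Send}} = {Send}
A[halt U AX (EF (halt ∧ ready))]: least fixpoint, start Z0 = Sat(AX (EF (halt ∧ ready))) = {Send}, add states in Sat(halt) with every successor in Z. Already a fixed point.
Sat(A[halt U AX (EF (halt ∧ ready))]) = {Send}
Send ∈ Sat(A[halt U AX (EF (halt ∧ ready))]) = {Send}, so the formula holds at Send.

Yes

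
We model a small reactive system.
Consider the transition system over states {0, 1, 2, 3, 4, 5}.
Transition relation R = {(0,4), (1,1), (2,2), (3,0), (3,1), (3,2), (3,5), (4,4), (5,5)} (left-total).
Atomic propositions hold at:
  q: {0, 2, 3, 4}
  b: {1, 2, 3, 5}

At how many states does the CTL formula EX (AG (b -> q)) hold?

Sat(b -> q) = {0, 2, 3, 4}
AG (b -> q): greatest fixpoint, start Z0 = {0, 2, 3, 4}, keep only states in Sat with every successor in Z. Z1 = {0, 2, 4}; fixed.
Sat(AG (b -> q)) = {0, 2, 4}
Sat(EX (AG (b -> q))) = {s : some successor in {0, 2, 4}} = {0, 2, 3, 4}
|Sat(EX (AG (b -> q)))| = |{0, 2, 3, 4}| = 4.

4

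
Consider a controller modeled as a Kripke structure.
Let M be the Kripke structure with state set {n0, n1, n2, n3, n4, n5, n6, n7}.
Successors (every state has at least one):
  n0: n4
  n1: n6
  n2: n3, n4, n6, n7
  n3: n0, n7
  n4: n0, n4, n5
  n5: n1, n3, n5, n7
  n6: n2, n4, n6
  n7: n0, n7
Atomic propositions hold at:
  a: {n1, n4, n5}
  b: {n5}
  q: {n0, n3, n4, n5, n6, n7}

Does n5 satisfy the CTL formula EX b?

Yes

Sat(EX b) = {s : some successor in {n5}} = {n4, n5}
n5 ∈ Sat(EX b) = {n4, n5}, so the formula holds at n5.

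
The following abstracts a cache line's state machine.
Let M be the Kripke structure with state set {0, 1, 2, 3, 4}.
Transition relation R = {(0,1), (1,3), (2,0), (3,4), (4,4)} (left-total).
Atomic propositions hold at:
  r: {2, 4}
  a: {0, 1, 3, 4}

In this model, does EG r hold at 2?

EG r: greatest fixpoint, start Z0 = {2, 4}, keep only states in Sat with some successor in Z. Z1 = {4}; fixed.
Sat(EG r) = {4}
2 ∉ Sat(EG r) = {4}, so the formula does not hold at 2.

No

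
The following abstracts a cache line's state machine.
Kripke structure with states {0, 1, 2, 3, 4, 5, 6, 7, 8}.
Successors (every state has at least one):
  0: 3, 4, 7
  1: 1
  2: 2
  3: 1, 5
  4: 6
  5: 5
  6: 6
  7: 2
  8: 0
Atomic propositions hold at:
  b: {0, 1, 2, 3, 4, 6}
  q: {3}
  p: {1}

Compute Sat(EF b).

EF b: least fixpoint, start Z0 = {0, 1, 2, 3, 4, 6}, add states with some successor in Z. Z1 = {0, 1, 2, 3, 4, 6, 7, 8}; fixed.
Sat(EF b) = {0, 1, 2, 3, 4, 6, 7, 8}

{0, 1, 2, 3, 4, 6, 7, 8}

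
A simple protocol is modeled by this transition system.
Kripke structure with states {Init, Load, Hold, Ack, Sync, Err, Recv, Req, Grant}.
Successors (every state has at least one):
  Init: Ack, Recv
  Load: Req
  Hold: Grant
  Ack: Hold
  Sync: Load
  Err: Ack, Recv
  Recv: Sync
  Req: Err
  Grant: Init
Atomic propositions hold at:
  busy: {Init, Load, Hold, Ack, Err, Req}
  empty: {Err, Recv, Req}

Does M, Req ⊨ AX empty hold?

Yes

Sat(AX empty) = {s : every successor in {Err, Recv, Req}} = {Load, Req}
Req ∈ Sat(AX empty) = {Load, Req}, so the formula holds at Req.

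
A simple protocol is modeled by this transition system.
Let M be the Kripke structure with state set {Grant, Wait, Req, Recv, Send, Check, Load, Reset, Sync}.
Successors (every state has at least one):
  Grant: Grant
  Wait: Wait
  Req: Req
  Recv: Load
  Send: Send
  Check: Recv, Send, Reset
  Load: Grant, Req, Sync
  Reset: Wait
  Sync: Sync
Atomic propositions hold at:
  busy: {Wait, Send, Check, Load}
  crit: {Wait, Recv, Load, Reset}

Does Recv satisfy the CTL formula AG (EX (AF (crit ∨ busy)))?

No

Sat(crit ∨ busy) = {Wait, Recv, Send, Check, Load, Reset}
AF (crit ∨ busy): least fixpoint, start Z0 = {Wait, Recv, Send, Check, Load, Reset}, add states with every successor in Z. Already a fixed point.
Sat(AF (crit ∨ busy)) = {Wait, Recv, Send, Check, Load, Reset}
Sat(EX (AF (crit ∨ busy))) = {s : some successor in {Wait, Recv, Send, Check, Load, Reset}} = {Wait, Recv, Send, Check, Reset}
AG (EX (AF (crit ∨ busy))): greatest fixpoint, start Z0 = {Wait, Recv, Send, Check, Reset}, keep only states in Sat with every successor in Z. Z1 = {Wait, Send, Check, Reset}; Z2 = {Wait, Send, Reset}; fixed.
Sat(AG (EX (AF (crit ∨ busy)))) = {Wait, Send, Reset}
Recv ∉ Sat(AG (EX (AF (crit ∨ busy)))) = {Wait, Send, Reset}, so the formula does not hold at Recv.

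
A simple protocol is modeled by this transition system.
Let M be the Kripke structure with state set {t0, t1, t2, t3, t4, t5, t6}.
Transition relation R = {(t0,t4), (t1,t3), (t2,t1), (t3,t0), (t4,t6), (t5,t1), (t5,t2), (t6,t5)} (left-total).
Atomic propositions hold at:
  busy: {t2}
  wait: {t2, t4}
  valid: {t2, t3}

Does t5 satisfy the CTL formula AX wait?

No

Sat(AX wait) = {s : every successor in {t2, t4}} = {t0}
t5 ∉ Sat(AX wait) = {t0}, so the formula does not hold at t5.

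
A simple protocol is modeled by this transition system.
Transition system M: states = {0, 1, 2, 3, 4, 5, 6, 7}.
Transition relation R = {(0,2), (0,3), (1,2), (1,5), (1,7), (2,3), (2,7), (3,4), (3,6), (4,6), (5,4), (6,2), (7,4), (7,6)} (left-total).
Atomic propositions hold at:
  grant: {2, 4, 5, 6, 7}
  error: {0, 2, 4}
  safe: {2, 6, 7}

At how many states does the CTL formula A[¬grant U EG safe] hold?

Sat(¬grant) = {0, 1, 3}
EG safe: greatest fixpoint, start Z0 = {2, 6, 7}, keep only states in Sat with some successor in Z. Already a fixed point.
Sat(EG safe) = {2, 6, 7}
A[¬grant U EG safe]: least fixpoint, start Z0 = Sat(EG safe) = {2, 6, 7}, add states in Sat(¬grant) with every successor in Z. Already a fixed point.
Sat(A[¬grant U EG safe]) = {2, 6, 7}
|Sat(A[¬grant U EG safe])| = |{2, 6, 7}| = 3.

3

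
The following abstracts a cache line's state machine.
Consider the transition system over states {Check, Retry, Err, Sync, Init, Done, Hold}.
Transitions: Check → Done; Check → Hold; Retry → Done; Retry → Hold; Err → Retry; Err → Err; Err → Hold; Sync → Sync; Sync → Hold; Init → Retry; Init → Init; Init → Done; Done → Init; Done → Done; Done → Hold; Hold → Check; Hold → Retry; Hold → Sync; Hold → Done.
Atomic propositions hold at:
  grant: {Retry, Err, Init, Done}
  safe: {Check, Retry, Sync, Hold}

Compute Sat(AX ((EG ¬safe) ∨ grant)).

{Init}

Sat(¬safe) = {Err, Init, Done}
EG ¬safe: greatest fixpoint, start Z0 = {Err, Init, Done}, keep only states in Sat with some successor in Z. Already a fixed point.
Sat(EG ¬safe) = {Err, Init, Done}
Sat((EG ¬safe) ∨ grant) = {Retry, Err, Init, Done}
Sat(AX ((EG ¬safe) ∨ grant)) = {s : every successor in {Retry, Err, Init, Done}} = {Init}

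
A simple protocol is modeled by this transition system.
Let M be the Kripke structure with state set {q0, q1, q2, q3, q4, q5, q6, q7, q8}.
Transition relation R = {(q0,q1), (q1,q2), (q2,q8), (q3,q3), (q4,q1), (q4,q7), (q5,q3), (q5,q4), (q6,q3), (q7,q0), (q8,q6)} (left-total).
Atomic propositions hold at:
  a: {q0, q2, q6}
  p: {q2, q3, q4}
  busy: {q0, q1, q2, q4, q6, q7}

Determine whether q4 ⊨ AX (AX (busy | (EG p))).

EG p: greatest fixpoint, start Z0 = {q2, q3, q4}, keep only states in Sat with some successor in Z. Z1 = {q3}; fixed.
Sat(EG p) = {q3}
Sat(busy | (EG p)) = {q0, q1, q2, q3, q4, q6, q7}
Sat(AX (busy | (EG p))) = {s : every successor in {q0, q1, q2, q3, q4, q6, q7}} = {q0, q1, q3, q4, q5, q6, q7, q8}
Sat(AX (AX (busy | (EG p)))) = {s : every successor in {q0, q1, q3, q4, q5, q6, q7, q8}} = {q0, q2, q3, q4, q5, q6, q7, q8}
q4 ∈ Sat(AX (AX (busy | (EG p)))) = {q0, q2, q3, q4, q5, q6, q7, q8}, so the formula holds at q4.

Yes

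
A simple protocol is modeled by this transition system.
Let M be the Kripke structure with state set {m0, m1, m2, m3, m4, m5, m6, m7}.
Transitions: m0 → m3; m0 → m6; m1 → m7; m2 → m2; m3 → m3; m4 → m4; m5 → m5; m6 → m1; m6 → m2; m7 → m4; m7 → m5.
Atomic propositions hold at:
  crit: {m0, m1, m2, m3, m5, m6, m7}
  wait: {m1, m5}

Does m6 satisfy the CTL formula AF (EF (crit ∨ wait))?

Sat(crit ∨ wait) = {m0, m1, m2, m3, m5, m6, m7}
EF (crit ∨ wait): least fixpoint, start Z0 = {m0, m1, m2, m3, m5, m6, m7}, add states with some successor in Z. Already a fixed point.
Sat(EF (crit ∨ wait)) = {m0, m1, m2, m3, m5, m6, m7}
AF (EF (crit ∨ wait)): least fixpoint, start Z0 = {m0, m1, m2, m3, m5, m6, m7}, add states with every successor in Z. Already a fixed point.
Sat(AF (EF (crit ∨ wait))) = {m0, m1, m2, m3, m5, m6, m7}
m6 ∈ Sat(AF (EF (crit ∨ wait))) = {m0, m1, m2, m3, m5, m6, m7}, so the formula holds at m6.

Yes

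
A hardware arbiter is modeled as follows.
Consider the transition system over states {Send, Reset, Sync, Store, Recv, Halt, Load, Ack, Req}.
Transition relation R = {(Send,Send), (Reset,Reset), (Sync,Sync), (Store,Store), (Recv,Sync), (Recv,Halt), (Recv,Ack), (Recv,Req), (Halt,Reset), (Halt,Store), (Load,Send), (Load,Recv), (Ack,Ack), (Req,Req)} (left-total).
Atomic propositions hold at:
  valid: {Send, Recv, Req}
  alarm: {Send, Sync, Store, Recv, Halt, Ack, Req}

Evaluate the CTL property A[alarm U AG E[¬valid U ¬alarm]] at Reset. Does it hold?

Yes

Sat(¬valid) = {Reset, Sync, Store, Halt, Load, Ack}
Sat(¬alarm) = {Reset, Load}
E[¬valid U ¬alarm]: least fixpoint, start Z0 = Sat(¬alarm) = {Reset, Load}, add states in Sat(¬valid) with some successor in Z. Z1 = {Reset, Halt, Load}; fixed.
Sat(E[¬valid U ¬alarm]) = {Reset, Halt, Load}
AG E[¬valid U ¬alarm]: greatest fixpoint, start Z0 = {Reset, Halt, Load}, keep only states in Sat with every successor in Z. Z1 = {Reset}; fixed.
Sat(AG E[¬valid U ¬alarm]) = {Reset}
A[alarm U AG E[¬valid U ¬alarm]]: least fixpoint, start Z0 = Sat(AG E[¬valid U ¬alarm]) = {Reset}, add states in Sat(alarm) with every successor in Z. Already a fixed point.
Sat(A[alarm U AG E[¬valid U ¬alarm]]) = {Reset}
Reset ∈ Sat(A[alarm U AG E[¬valid U ¬alarm]]) = {Reset}, so the formula holds at Reset.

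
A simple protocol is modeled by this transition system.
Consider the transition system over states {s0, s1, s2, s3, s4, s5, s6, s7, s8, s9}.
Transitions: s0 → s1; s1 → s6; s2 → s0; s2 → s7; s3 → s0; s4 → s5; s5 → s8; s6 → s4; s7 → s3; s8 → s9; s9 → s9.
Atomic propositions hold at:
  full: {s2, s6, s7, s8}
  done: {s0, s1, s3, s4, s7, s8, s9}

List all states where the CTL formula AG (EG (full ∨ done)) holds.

{s8, s9}

Sat(full ∨ done) = {s0, s1, s2, s3, s4, s6, s7, s8, s9}
EG (full ∨ done): greatest fixpoint, start Z0 = {s0, s1, s2, s3, s4, s6, s7, s8, s9}, keep only states in Sat with some successor in Z. Z1 = {s0, s1, s2, s3, s6, s7, s8, s9}; Z2 = {s0, s1, s2, s3, s7, s8, s9}; Z3 = {s0, s2, s3, s7, s8, s9}; Z4 = {s2, s3, s7, s8, s9}; Z5 = {s2, s7, s8, s9}; Z6 = {s2, s8, s9}; Z7 = {s8, s9}; fixed.
Sat(EG (full ∨ done)) = {s8, s9}
AG (EG (full ∨ done)): greatest fixpoint, start Z0 = {s8, s9}, keep only states in Sat with every successor in Z. Already a fixed point.
Sat(AG (EG (full ∨ done))) = {s8, s9}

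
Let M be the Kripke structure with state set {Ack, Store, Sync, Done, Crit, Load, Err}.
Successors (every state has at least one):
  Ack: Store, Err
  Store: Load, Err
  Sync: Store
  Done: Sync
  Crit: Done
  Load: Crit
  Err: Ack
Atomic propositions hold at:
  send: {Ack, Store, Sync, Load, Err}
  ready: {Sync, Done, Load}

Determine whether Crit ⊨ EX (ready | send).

Sat(ready | send) = {Ack, Store, Sync, Done, Load, Err}
Sat(EX (ready | send)) = {s : some successor in {Ack, Store, Sync, Done, Load, Err}} = {Ack, Store, Sync, Done, Crit, Err}
Crit ∈ Sat(EX (ready | send)) = {Ack, Store, Sync, Done, Crit, Err}, so the formula holds at Crit.

Yes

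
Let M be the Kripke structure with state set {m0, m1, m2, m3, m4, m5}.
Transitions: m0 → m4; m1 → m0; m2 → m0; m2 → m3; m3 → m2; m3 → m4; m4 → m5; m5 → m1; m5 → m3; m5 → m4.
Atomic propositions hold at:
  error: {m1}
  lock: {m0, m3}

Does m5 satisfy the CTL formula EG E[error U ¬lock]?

Sat(¬lock) = {m1, m2, m4, m5}
E[error U ¬lock]: least fixpoint, start Z0 = Sat(¬lock) = {m1, m2, m4, m5}, add states in Sat(error) with some successor in Z. Already a fixed point.
Sat(E[error U ¬lock]) = {m1, m2, m4, m5}
EG E[error U ¬lock]: greatest fixpoint, start Z0 = {m1, m2, m4, m5}, keep only states in Sat with some successor in Z. Z1 = {m4, m5}; fixed.
Sat(EG E[error U ¬lock]) = {m4, m5}
m5 ∈ Sat(EG E[error U ¬lock]) = {m4, m5}, so the formula holds at m5.

Yes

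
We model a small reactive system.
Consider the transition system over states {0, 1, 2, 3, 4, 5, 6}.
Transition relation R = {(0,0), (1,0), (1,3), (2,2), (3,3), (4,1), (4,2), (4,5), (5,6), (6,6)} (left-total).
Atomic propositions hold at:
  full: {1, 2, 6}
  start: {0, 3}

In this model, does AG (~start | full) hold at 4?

No

Sat(~start) = {1, 2, 4, 5, 6}
Sat(~start | full) = {1, 2, 4, 5, 6}
AG (~start | full): greatest fixpoint, start Z0 = {1, 2, 4, 5, 6}, keep only states in Sat with every successor in Z. Z1 = {2, 4, 5, 6}; Z2 = {2, 5, 6}; fixed.
Sat(AG (~start | full)) = {2, 5, 6}
4 ∉ Sat(AG (~start | full)) = {2, 5, 6}, so the formula does not hold at 4.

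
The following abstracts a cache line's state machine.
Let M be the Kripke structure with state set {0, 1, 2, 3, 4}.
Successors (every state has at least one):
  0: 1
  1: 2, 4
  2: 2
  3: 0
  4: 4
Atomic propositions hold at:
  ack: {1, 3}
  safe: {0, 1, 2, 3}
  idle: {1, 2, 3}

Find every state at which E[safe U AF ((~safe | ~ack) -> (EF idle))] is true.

{0, 1, 2, 3}

Sat(~safe) = {4}
Sat(~ack) = {0, 2, 4}
Sat(~safe | ~ack) = {0, 2, 4}
EF idle: least fixpoint, start Z0 = {1, 2, 3}, add states with some successor in Z. Z1 = {0, 1, 2, 3}; fixed.
Sat(EF idle) = {0, 1, 2, 3}
Sat((~safe | ~ack) -> (EF idle)) = {0, 1, 2, 3}
AF ((~safe | ~ack) -> (EF idle)): least fixpoint, start Z0 = {0, 1, 2, 3}, add states with every successor in Z. Already a fixed point.
Sat(AF ((~safe | ~ack) -> (EF idle))) = {0, 1, 2, 3}
E[safe U AF ((~safe | ~ack) -> (EF idle))]: least fixpoint, start Z0 = Sat(AF ((~safe | ~ack) -> (EF idle))) = {0, 1, 2, 3}, add states in Sat(safe) with some successor in Z. Already a fixed point.
Sat(E[safe U AF ((~safe | ~ack) -> (EF idle))]) = {0, 1, 2, 3}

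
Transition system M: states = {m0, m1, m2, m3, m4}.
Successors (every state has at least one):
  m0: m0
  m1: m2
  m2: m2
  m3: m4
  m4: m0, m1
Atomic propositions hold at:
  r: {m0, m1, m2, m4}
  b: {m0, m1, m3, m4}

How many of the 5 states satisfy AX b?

3

Sat(AX b) = {s : every successor in {m0, m1, m3, m4}} = {m0, m3, m4}
|Sat(AX b)| = |{m0, m3, m4}| = 3.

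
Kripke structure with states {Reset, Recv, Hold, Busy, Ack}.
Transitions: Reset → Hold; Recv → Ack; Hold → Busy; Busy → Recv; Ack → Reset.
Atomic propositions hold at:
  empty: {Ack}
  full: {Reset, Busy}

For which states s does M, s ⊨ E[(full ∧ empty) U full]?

{Reset, Busy}

Sat(full ∧ empty) = ∅
E[(full ∧ empty) U full]: least fixpoint, start Z0 = Sat(full) = {Reset, Busy}, add states in Sat(full ∧ empty) with some successor in Z. Already a fixed point.
Sat(E[(full ∧ empty) U full]) = {Reset, Busy}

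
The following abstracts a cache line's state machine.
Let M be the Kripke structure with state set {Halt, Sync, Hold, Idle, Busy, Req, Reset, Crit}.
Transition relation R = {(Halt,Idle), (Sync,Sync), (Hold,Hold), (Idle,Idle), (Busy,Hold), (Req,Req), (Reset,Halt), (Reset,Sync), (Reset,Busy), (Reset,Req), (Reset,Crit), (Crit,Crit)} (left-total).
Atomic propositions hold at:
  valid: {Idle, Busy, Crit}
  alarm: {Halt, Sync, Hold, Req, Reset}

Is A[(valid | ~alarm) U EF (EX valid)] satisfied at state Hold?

Sat(~alarm) = {Idle, Busy, Crit}
Sat(valid | ~alarm) = {Idle, Busy, Crit}
Sat(EX valid) = {s : some successor in {Idle, Busy, Crit}} = {Halt, Idle, Reset, Crit}
EF (EX valid): least fixpoint, start Z0 = {Halt, Idle, Reset, Crit}, add states with some successor in Z. Already a fixed point.
Sat(EF (EX valid)) = {Halt, Idle, Reset, Crit}
A[(valid | ~alarm) U EF (EX valid)]: least fixpoint, start Z0 = Sat(EF (EX valid)) = {Halt, Idle, Reset, Crit}, add states in Sat(valid | ~alarm) with every successor in Z. Already a fixed point.
Sat(A[(valid | ~alarm) U EF (EX valid)]) = {Halt, Idle, Reset, Crit}
Hold ∉ Sat(A[(valid | ~alarm) U EF (EX valid)]) = {Halt, Idle, Reset, Crit}, so the formula does not hold at Hold.

No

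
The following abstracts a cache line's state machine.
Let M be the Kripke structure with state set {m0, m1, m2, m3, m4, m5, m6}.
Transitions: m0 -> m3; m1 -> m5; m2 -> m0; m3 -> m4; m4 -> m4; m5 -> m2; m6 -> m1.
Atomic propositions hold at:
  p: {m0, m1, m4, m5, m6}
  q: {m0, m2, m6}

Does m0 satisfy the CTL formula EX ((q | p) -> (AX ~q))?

Yes

Sat(q | p) = {m0, m1, m2, m4, m5, m6}
Sat(~q) = {m1, m3, m4, m5}
Sat(AX ~q) = {s : every successor in {m1, m3, m4, m5}} = {m0, m1, m3, m4, m6}
Sat((q | p) -> (AX ~q)) = {m0, m1, m3, m4, m6}
Sat(EX ((q | p) -> (AX ~q))) = {s : some successor in {m0, m1, m3, m4, m6}} = {m0, m2, m3, m4, m6}
m0 ∈ Sat(EX ((q | p) -> (AX ~q))) = {m0, m2, m3, m4, m6}, so the formula holds at m0.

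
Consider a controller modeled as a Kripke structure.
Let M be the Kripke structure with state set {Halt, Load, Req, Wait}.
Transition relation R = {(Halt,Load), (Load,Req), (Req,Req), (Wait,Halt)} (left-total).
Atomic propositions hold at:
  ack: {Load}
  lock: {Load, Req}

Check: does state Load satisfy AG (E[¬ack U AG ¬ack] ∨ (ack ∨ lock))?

Sat(¬ack) = {Halt, Req, Wait}
AG ¬ack: greatest fixpoint, start Z0 = {Halt, Req, Wait}, keep only states in Sat with every successor in Z. Z1 = {Req, Wait}; Z2 = {Req}; fixed.
Sat(AG ¬ack) = {Req}
E[¬ack U AG ¬ack]: least fixpoint, start Z0 = Sat(AG ¬ack) = {Req}, add states in Sat(¬ack) with some successor in Z. Already a fixed point.
Sat(E[¬ack U AG ¬ack]) = {Req}
Sat(ack ∨ lock) = {Load, Req}
Sat(E[¬ack U AG ¬ack] ∨ (ack ∨ lock)) = {Load, Req}
AG (E[¬ack U AG ¬ack] ∨ (ack ∨ lock)): greatest fixpoint, start Z0 = {Load, Req}, keep only states in Sat with every successor in Z. Already a fixed point.
Sat(AG (E[¬ack U AG ¬ack] ∨ (ack ∨ lock))) = {Load, Req}
Load ∈ Sat(AG (E[¬ack U AG ¬ack] ∨ (ack ∨ lock))) = {Load, Req}, so the formula holds at Load.

Yes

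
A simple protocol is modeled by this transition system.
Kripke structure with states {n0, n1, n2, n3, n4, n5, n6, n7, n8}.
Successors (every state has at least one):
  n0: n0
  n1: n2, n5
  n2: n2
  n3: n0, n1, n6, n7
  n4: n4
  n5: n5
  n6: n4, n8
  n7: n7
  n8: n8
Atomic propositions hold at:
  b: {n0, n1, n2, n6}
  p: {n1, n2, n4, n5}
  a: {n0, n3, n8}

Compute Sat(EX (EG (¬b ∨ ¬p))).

{n0, n1, n3, n4, n5, n6, n7, n8}

Sat(¬b) = {n3, n4, n5, n7, n8}
Sat(¬p) = {n0, n3, n6, n7, n8}
Sat(¬b ∨ ¬p) = {n0, n3, n4, n5, n6, n7, n8}
EG (¬b ∨ ¬p): greatest fixpoint, start Z0 = {n0, n3, n4, n5, n6, n7, n8}, keep only states in Sat with some successor in Z. Already a fixed point.
Sat(EG (¬b ∨ ¬p)) = {n0, n3, n4, n5, n6, n7, n8}
Sat(EX (EG (¬b ∨ ¬p))) = {s : some successor in {n0, n3, n4, n5, n6, n7, n8}} = {n0, n1, n3, n4, n5, n6, n7, n8}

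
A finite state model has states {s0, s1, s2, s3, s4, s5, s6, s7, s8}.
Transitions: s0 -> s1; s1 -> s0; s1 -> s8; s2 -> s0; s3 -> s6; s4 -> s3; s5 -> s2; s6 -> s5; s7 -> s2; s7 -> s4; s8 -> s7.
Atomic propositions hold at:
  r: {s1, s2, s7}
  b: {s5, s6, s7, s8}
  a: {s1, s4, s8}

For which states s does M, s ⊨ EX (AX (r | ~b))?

Sat(~b) = {s0, s1, s2, s3, s4}
Sat(r | ~b) = {s0, s1, s2, s3, s4, s7}
Sat(AX (r | ~b)) = {s : every successor in {s0, s1, s2, s3, s4, s7}} = {s0, s2, s4, s5, s7, s8}
Sat(EX (AX (r | ~b))) = {s : some successor in {s0, s2, s4, s5, s7, s8}} = {s1, s2, s5, s6, s7, s8}

{s1, s2, s5, s6, s7, s8}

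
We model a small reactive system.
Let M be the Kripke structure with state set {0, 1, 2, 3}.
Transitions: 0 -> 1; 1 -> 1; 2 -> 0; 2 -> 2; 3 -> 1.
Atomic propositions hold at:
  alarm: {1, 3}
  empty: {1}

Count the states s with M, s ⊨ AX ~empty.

1

Sat(~empty) = {0, 2, 3}
Sat(AX ~empty) = {s : every successor in {0, 2, 3}} = {2}
|Sat(AX ~empty)| = |{2}| = 1.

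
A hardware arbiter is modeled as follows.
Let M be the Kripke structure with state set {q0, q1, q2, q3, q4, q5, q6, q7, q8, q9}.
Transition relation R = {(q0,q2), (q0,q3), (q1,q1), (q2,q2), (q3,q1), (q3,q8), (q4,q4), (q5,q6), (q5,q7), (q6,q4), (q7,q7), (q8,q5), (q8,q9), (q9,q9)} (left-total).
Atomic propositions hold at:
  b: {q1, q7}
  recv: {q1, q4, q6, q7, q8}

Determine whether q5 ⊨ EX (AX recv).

Yes

Sat(AX recv) = {s : every successor in {q1, q4, q6, q7, q8}} = {q1, q3, q4, q5, q6, q7}
Sat(EX (AX recv)) = {s : some successor in {q1, q3, q4, q5, q6, q7}} = {q0, q1, q3, q4, q5, q6, q7, q8}
q5 ∈ Sat(EX (AX recv)) = {q0, q1, q3, q4, q5, q6, q7, q8}, so the formula holds at q5.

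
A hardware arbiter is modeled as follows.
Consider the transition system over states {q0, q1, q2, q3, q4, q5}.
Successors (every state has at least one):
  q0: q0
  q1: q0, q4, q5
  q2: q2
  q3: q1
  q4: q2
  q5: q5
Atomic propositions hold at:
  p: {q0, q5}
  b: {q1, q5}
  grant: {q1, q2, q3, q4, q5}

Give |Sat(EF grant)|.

5

EF grant: least fixpoint, start Z0 = {q1, q2, q3, q4, q5}, add states with some successor in Z. Already a fixed point.
Sat(EF grant) = {q1, q2, q3, q4, q5}
|Sat(EF grant)| = |{q1, q2, q3, q4, q5}| = 5.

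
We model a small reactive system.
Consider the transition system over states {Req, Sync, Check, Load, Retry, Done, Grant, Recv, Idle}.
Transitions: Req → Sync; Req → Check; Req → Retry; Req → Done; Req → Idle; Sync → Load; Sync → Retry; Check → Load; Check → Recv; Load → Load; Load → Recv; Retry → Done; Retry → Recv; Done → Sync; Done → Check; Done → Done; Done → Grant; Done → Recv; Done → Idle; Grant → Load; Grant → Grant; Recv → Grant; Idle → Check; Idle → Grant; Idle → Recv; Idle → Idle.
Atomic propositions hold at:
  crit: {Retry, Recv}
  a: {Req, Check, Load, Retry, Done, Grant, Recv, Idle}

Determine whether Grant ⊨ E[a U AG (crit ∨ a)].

Sat(crit ∨ a) = {Req, Check, Load, Retry, Done, Grant, Recv, Idle}
AG (crit ∨ a): greatest fixpoint, start Z0 = {Req, Check, Load, Retry, Done, Grant, Recv, Idle}, keep only states in Sat with every successor in Z. Z1 = {Check, Load, Retry, Grant, Recv, Idle}; Z2 = {Check, Load, Grant, Recv, Idle}; fixed.
Sat(AG (crit ∨ a)) = {Check, Load, Grant, Recv, Idle}
E[a U AG (crit ∨ a)]: least fixpoint, start Z0 = Sat(AG (crit ∨ a)) = {Check, Load, Grant, Recv, Idle}, add states in Sat(a) with some successor in Z. Z1 = {Req, Check, Load, Retry, Done, Grant, Recv, Idle}; fixed.
Sat(E[a U AG (crit ∨ a)]) = {Req, Check, Load, Retry, Done, Grant, Recv, Idle}
Grant ∈ Sat(E[a U AG (crit ∨ a)]) = {Req, Check, Load, Retry, Done, Grant, Recv, Idle}, so the formula holds at Grant.

Yes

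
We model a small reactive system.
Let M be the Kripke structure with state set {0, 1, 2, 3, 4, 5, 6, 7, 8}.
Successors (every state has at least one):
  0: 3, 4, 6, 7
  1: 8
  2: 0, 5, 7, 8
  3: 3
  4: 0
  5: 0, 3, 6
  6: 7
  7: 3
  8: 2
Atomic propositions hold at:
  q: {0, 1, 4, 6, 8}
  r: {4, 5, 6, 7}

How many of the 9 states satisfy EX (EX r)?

5

Sat(EX r) = {s : some successor in {4, 5, 6, 7}} = {0, 2, 5, 6}
Sat(EX (EX r)) = {s : some successor in {0, 2, 5, 6}} = {0, 2, 4, 5, 8}
|Sat(EX (EX r))| = |{0, 2, 4, 5, 8}| = 5.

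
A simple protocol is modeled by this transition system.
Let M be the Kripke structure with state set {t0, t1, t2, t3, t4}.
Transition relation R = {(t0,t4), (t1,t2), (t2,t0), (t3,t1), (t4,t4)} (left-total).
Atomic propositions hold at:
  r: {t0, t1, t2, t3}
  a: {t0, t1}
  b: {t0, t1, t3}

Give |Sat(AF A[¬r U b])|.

Sat(¬r) = {t4}
A[¬r U b]: least fixpoint, start Z0 = Sat(b) = {t0, t1, t3}, add states in Sat(¬r) with every successor in Z. Already a fixed point.
Sat(A[¬r U b]) = {t0, t1, t3}
AF A[¬r U b]: least fixpoint, start Z0 = {t0, t1, t3}, add states with every successor in Z. Z1 = {t0, t1, t2, t3}; fixed.
Sat(AF A[¬r U b]) = {t0, t1, t2, t3}
|Sat(AF A[¬r U b])| = |{t0, t1, t2, t3}| = 4.

4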